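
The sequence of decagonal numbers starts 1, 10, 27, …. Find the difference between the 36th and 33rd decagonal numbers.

36·(4·36 − 3) = 5076 and 33·(4·33 − 3) = 4257.
Difference: 5076 − 4257 = 819.

819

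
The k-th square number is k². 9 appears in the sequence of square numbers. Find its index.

3

We need n² = 9, so n = √9 = 3.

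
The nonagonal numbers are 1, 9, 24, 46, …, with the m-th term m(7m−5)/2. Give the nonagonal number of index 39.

The 39th nonagonal number is n(7n−5)/2 with n = 39.
39·(7·39 − 5)/2 = 39·268/2 = 39·134 = 5226.

5226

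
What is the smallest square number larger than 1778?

Solve n² > 1778 for integer n.
The largest n with value ≤ 1778 is 42 (since 1764 ≤ 1778 < 1849), so the first above is n = 43, value 1849.

1849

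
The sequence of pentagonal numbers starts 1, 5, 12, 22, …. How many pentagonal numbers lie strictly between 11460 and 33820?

63

The n-th pentagonal number is n(3n−1)/2.
Smallest index with value > 11460: n = 88 (giving 11572).
Largest index with value < 33820: n = 150 (giving 33675).
Indices 88 through 150: 63 terms.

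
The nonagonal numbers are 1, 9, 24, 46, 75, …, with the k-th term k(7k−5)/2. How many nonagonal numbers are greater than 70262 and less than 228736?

The n-th nonagonal number is n(7n−5)/2.
Smallest index with value > 70262: n = 143 (giving 71214).
Largest index with value < 228736: n = 255 (giving 226950).
Indices 143 through 255: 113 terms.

113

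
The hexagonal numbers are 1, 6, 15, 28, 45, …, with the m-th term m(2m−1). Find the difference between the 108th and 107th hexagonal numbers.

Consecutive hexagonal numbers differ by 4n − 3: here 4·108 − 3 = 429.

429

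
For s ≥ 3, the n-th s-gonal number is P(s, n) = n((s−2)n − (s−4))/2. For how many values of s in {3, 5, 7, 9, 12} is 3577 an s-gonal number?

1

s = 3: P(3, 84) = 3570 and P(3, 85) = 3655; 3577 is not s-gonal.
s = 5: P(5, 49) = 3577. ✓
s = 7: P(7, 38) = 3553 and P(7, 39) = 3744; 3577 is not s-gonal.
s = 9: P(9, 32) = 3504 and P(9, 33) = 3729; 3577 is not s-gonal.
s = 12: P(12, 27) = 3537 and P(12, 28) = 3808; 3577 is not s-gonal.
Hits: s ∈ {5} → 1.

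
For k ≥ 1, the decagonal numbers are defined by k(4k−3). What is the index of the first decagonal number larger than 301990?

Solve n(4n−3) > 301990 for integer n.
The largest n with value ≤ 301990 is 275 (since 301675 ≤ 301990 < 303876), so the first above is n = 276, value 303876.

276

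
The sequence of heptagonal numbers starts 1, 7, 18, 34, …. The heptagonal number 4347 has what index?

Set n(5n−3)/2 = 4347, giving 5n² − 3n − 8694 = 0.
The discriminant is 9 + 40·4347 = 173889, and √173889 = 417.
So n = (3 + 417) / 10 = 420/10 = 42.

42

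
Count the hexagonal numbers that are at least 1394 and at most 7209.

34

The n-th hexagonal number is n(2n−1).
Smallest index with value ≥ 1394: n = 27 (giving 1431).
Largest index with value ≤ 7209: n = 60 (giving 7140).
Indices 27 through 60: 34 terms.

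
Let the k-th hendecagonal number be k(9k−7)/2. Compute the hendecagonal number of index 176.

The 176th hendecagonal number is n(9n−7)/2 with n = 176.
176·(9·176 − 7)/2 = 176·1577/2 = 138776.

138776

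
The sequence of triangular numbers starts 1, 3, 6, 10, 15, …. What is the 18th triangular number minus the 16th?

35

18·19/2 = 171 and 16·17/2 = 136.
Difference: 171 − 136 = 35.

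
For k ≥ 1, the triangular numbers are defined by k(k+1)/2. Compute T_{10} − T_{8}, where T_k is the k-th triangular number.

10·11/2 = 55 and 8·9/2 = 36.
Difference: 55 − 36 = 19.

19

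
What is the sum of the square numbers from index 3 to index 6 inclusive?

Σ_{i=3}^{6} i² = 91 − 5 = 86.

86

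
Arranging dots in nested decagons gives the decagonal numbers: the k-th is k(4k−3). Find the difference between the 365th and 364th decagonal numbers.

Consecutive decagonal numbers differ by 8n − 7: here 8·365 − 7 = 2913.

2913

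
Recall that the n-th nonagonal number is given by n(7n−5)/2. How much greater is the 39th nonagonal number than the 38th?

267

Consecutive nonagonal numbers differ by 7n − 6: here 7·39 − 6 = 267.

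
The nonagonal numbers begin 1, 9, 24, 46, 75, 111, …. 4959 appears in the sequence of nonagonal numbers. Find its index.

Set n(7n−5)/2 = 4959, giving 7n² − 5n − 9918 = 0.
The discriminant is 25 + 56·4959 = 277729, and √277729 = 527.
So n = (5 + 527) / 14 = 532/14 = 38.

38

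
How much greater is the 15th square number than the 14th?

n² − (n−1)² = 2n − 1, so 15² − 14² = 2·15 − 1 = 29.

29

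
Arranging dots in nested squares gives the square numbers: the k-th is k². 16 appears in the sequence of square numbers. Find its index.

We need n² = 16, so n = √16 = 4.
Check: 4² = 16. ✓

4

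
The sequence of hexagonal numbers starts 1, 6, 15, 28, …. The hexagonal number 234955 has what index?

Set n(2n−1) = 234955, giving 2n² − n − 234955 = 0.
So n = (1 + 1371) / 4 = 1372/4 = 343.
Check: 343·(2·343 − 1) = 234955. ✓

343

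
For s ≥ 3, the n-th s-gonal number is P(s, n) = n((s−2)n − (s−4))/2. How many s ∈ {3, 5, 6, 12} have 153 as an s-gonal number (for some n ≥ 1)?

2

s = 3: P(3, 17) = 153. ✓
s = 5: P(5, 10) = 145 and P(5, 11) = 176; 153 is not s-gonal.
s = 6: P(6, 9) = 153. ✓
s = 12: P(12, 5) = 105 and P(12, 6) = 156; 153 is not s-gonal.
Hits: s ∈ {3, 6} → 2.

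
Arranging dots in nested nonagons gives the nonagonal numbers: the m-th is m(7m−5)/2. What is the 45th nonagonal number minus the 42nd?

45·(7·45 − 5)/2 = 6975 and 42·(7·42 − 5)/2 = 6069.
Difference: 6975 − 6069 = 906.

906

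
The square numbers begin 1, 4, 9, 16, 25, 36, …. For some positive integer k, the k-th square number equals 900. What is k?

30

We need n² = 900, so n = √900 = 30.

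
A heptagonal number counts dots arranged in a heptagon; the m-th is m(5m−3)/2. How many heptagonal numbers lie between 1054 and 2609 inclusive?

The n-th heptagonal number is n(5n−3)/2.
Smallest index with value ≥ 1054: n = 21 (giving 1071).
Largest index with value ≤ 2609: n = 32 (giving 2512).
Indices 21 through 32: 12 terms.

12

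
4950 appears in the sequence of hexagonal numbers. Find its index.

Set n(2n−1) = 4950, giving 2n² − n − 4950 = 0.
The discriminant is 1 + 8·4950 = 39601, and √39601 = 199.
So n = (1 + 199) / 4 = 200/4 = 50.

50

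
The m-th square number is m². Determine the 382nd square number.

145924

The 382nd square number is n² with n = 382.
382² = 145924.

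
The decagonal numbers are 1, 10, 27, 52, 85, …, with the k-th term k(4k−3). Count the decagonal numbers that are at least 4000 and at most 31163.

57

The n-th decagonal number is n(4n−3).
Smallest index with value ≥ 4000: n = 32 (giving 4000).
Largest index with value ≤ 31163: n = 88 (giving 30712).
Indices 32 through 88: 57 terms.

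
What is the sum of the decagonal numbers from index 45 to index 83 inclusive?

651248

Σ i(4i−3) = 4Σi² − 3Σi over i = 45..83.
Σi = 3486 − 990 = 2496 and Σi² = 194054 − 29370 = 164684.
4·164684 − 3·2496 = 651248.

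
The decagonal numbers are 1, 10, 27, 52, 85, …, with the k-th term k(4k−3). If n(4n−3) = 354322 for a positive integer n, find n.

Set n(4n−3) = 354322, giving 4n² − 3n − 354322 = 0.
So n = (3 + 2381) / 8 = 2384/8 = 298.
Check: 298·(4·298 − 3) = 354322. ✓

298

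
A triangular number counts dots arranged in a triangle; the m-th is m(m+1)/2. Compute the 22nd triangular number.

22·23/2 = 506/2 = 253.

253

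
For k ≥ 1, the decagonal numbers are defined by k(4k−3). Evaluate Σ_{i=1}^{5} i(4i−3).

Σ i(4i−3) = 4Σi² − 3Σi over i = 1..5.
Σi = 15 and Σi² = 55.
4·55 − 3·15 = 175.

175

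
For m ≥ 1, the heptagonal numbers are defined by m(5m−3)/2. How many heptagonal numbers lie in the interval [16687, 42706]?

The n-th heptagonal number is n(5n−3)/2.
Smallest index with value ≥ 16687: n = 82 (giving 16687).
Largest index with value ≤ 42706: n = 131 (giving 42706).
Indices 82 through 131: 50 terms.

50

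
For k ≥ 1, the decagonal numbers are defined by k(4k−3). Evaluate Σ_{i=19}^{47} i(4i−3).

131573

Σ i(4i−3) = 4Σi² − 3Σi over i = 19..47.
Σi = 1128 − 171 = 957 and Σi² = 35720 − 2109 = 33611.
4·33611 − 3·957 = 131573.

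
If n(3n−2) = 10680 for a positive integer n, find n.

Set n(3n−2) = 10680, giving 3n² − 2n − 10680 = 0.
The discriminant is 4 + 12·10680 = 128164, and √128164 = 358.
So n = (2 + 358) / 6 = 360/6 = 60.

60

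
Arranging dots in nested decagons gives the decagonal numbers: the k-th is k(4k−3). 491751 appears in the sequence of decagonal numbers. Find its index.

351

Set n(4n−3) = 491751, giving 4n² − 3n − 491751 = 0.
The discriminant is 9 + 16·491751 = 7868025, and √7868025 = 2805.
So n = (3 + 2805) / 8 = 2808/8 = 351.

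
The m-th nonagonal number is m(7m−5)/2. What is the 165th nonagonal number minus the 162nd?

165·(7·165 − 5)/2 = 94875 and 162·(7·162 − 5)/2 = 91449.
Difference: 94875 − 91449 = 3426.

3426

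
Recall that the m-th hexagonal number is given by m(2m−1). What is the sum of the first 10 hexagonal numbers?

715

Σ i(2i−1) = 2Σi² − Σi over i = 1..10.
Σi = 55 and Σi² = 385.
2·385 − 1·55 = 715.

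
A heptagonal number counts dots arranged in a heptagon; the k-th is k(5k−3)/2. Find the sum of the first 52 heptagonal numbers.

Σ i(5i−3)/2 = (5Σi² − 3Σi) / 2 over i = 1..52.
Σi = 1378 and Σi² = 48230.
(5·48230 − 3·1378) / 2 = 237016/2 = 118508.

118508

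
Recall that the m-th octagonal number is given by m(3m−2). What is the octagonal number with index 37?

4033

37·(3·37 − 2) = 37·109 = 4033.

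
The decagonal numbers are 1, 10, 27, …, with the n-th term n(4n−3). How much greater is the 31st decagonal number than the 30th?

Consecutive decagonal numbers differ by 8n − 7: here 8·31 − 7 = 241.

241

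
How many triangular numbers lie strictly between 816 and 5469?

The n-th triangular number is n(n+1)/2.
Smallest index with value > 816: n = 40 (giving 820).
Largest index with value < 5469: n = 104 (giving 5460).
Indices 40 through 104: 65 terms.

65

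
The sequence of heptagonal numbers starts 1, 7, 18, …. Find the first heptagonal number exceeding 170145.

Solve n(5n−3)/2 > 170145 for integer n.
The largest n with value ≤ 170145 is 261 (since 169911 ≤ 170145 < 171217), so the first above is n = 262, value 171217.

171217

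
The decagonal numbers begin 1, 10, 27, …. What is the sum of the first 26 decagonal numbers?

23751

Σ i(4i−3) = 4Σi² − 3Σi over i = 1..26.
Σi = 351 and Σi² = 6201.
4·6201 − 3·351 = 23751.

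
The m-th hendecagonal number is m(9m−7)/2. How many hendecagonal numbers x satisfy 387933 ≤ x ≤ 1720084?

325

The n-th hendecagonal number is n(9n−7)/2.
Smallest index with value ≥ 387933: n = 294 (giving 387933).
Largest index with value ≤ 1720084: n = 618 (giving 1716495).
Indices 294 through 618: 325 terms.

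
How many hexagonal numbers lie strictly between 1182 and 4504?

The n-th hexagonal number is n(2n−1).
Smallest index with value > 1182: n = 25 (giving 1225).
Largest index with value < 4504: n = 47 (giving 4371).
Indices 25 through 47: 23 terms.

23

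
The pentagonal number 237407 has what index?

Set n(3n−1)/2 = 237407, giving 3n² − n − 474814 = 0.
The discriminant is 1 + 24·237407 = 5697769, and √5697769 = 2387.
So n = (1 + 2387) / 6 = 2388/6 = 398.

398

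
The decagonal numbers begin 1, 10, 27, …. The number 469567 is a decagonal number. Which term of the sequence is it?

Set n(4n−3) = 469567, giving 4n² − 3n − 469567 = 0.
The discriminant is 9 + 16·469567 = 7513081, and √7513081 = 2741.
So n = (3 + 2741) / 8 = 2744/8 = 343.
Check: 343·(4·343 − 3) = 469567. ✓

343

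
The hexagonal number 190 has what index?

10

Set n(2n−1) = 190, giving 2n² − n − 190 = 0.
The discriminant is 1 + 8·190 = 1521, and √1521 = 39.
So n = (1 + 39) / 4 = 40/4 = 10.
Check: 10·(2·10 − 1) = 190. ✓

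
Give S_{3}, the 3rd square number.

The 3rd square number is n² with n = 3.
3² = 9.

9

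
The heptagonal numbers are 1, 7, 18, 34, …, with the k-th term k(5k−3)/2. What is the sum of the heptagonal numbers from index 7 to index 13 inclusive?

1715

Σ i(5i−3)/2 = (5Σi² − 3Σi) / 2 over i = 7..13.
Σi = 91 − 21 = 70 and Σi² = 819 − 91 = 728.
(5·728 − 3·70) / 2 = 3430/2 = 1715.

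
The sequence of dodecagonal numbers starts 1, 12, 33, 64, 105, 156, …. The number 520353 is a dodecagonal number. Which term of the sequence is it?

Set n(5n−4) = 520353, giving 5n² − 4n − 520353 = 0.
The discriminant is 16 + 20·520353 = 10407076, and √10407076 = 3226.
So n = (4 + 3226) / 10 = 3230/10 = 323.

323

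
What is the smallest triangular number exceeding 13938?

Solve n(n+1)/2 > 13938 for integer n.
The largest n with value ≤ 13938 is 166 (since 13861 ≤ 13938 < 14028), so the first above is n = 167, value 14028.

14028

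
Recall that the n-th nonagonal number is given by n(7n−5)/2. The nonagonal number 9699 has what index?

53

Set n(7n−5)/2 = 9699, giving 7n² − 5n − 19398 = 0.
So n = (5 + 737) / 14 = 742/14 = 53.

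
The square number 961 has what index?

We need n² = 961, so n = √961 = 31.
Check: 31² = 961. ✓

31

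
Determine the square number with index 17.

289

17² = 289.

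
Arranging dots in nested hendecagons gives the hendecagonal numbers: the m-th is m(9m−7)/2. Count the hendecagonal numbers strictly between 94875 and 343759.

The n-th hendecagonal number is n(9n−7)/2.
Smallest index with value > 94875: n = 146 (giving 95411).
Largest index with value < 343759: n = 276 (giving 341826).
Indices 146 through 276: 131 terms.

131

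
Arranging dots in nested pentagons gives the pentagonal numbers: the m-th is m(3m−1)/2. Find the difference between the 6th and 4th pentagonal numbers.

6·(3·6 − 1)/2 = 51 and 4·(3·4 − 1)/2 = 22.
Difference: 51 − 22 = 29.

29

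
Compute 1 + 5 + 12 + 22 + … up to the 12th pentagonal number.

Σ i(3i−1)/2 = (3Σi² − Σi) / 2 over i = 1..12.
Σi = 78 and Σi² = 650.
(3·650 − 1·78) / 2 = 1872/2 = 936.

936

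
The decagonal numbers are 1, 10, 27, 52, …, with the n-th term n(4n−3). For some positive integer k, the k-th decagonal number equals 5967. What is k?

39

Set n(4n−3) = 5967, giving 4n² − 3n − 5967 = 0.
The discriminant is 9 + 16·5967 = 95481, and √95481 = 309.
So n = (3 + 309) / 8 = 312/8 = 39.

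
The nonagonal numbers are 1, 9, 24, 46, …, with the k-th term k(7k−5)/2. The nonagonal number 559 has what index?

Set n(7n−5)/2 = 559, giving 7n² − 5n − 1118 = 0.
The discriminant is 25 + 56·559 = 31329, and √31329 = 177.
So n = (5 + 177) / 14 = 182/14 = 13.

13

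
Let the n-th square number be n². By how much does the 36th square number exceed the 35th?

71

n² − (n−1)² = 2n − 1, so 36² − 35² = 2·36 − 1 = 71.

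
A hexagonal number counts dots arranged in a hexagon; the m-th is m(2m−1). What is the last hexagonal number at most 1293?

Solve n(2n−1) ≤ 1293 for integer n.
n = 25 gives 1225 ≤ 1293, while n = 26 gives 1326 > 1293; so the answer is 1225.

1225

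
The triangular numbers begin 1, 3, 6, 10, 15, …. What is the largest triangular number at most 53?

45

Solve n(n+1)/2 ≤ 53 for integer n.
n = 9 gives 45 ≤ 53, while n = 10 gives 55 > 53; so the answer is 45.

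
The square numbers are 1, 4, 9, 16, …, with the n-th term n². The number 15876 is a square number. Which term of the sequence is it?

We need n² = 15876, so n = √15876 = 126.
Check: 126² = 15876. ✓

126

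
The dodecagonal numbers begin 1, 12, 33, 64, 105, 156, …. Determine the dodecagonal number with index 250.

311500

250·(5·250 − 4) = 250·1246 = 311500.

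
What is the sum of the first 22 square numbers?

Σ_{i=1}^{22} i² = 22·23·45/6 = 3795.

3795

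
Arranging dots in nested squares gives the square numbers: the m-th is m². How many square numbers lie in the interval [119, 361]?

The n-th square number is n².
Smallest index with value ≥ 119: n = 11 (giving 121).
Largest index with value ≤ 361: n = 19 (giving 361).
Indices 11 through 19: 9 terms.

9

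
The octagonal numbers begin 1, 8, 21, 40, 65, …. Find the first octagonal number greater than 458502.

Solve n(3n−2) > 458502 for integer n.
The largest n with value ≤ 458502 is 391 (since 457861 ≤ 458502 < 460208), so the first above is n = 392, value 460208.

460208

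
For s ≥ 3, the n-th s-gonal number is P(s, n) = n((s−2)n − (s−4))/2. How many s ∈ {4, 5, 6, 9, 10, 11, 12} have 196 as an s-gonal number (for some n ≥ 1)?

s = 4: P(4, 14) = 196. ✓
s = 5: P(5, 11) = 176 and P(5, 12) = 210; 196 is not s-gonal.
s = 6: P(6, 10) = 190 and P(6, 11) = 231; 196 is not s-gonal.
s = 9: P(9, 7) = 154 and P(9, 8) = 204; 196 is not s-gonal.
s = 10: P(10, 7) = 175 and P(10, 8) = 232; 196 is not s-gonal.
s = 11: P(11, 7) = 196. ✓
s = 12: P(12, 6) = 156 and P(12, 7) = 217; 196 is not s-gonal.
Hits: s ∈ {4, 11} → 2.

2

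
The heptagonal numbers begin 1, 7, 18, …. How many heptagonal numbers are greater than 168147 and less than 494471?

The n-th heptagonal number is n(5n−3)/2.
Smallest index with value > 168147: n = 260 (giving 168610).
Largest index with value < 494471: n = 445 (giving 494395).
Indices 260 through 445: 186 terms.

186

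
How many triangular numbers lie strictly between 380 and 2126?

37

The n-th triangular number is n(n+1)/2.
Smallest index with value > 380: n = 28 (giving 406).
Largest index with value < 2126: n = 64 (giving 2080).
Indices 28 through 64: 37 terms.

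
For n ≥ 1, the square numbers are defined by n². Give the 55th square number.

The 55th square number is n² with n = 55.
55² = 3025.

3025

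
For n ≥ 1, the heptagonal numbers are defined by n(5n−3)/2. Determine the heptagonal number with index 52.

6682

52·(5·52 − 3)/2 = 52·257/2 = 6682.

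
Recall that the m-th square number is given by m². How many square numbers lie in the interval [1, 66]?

The n-th square number is n².
Smallest index with value ≥ 1: n = 1 (giving 1).
Largest index with value ≤ 66: n = 8 (giving 64).
Indices 1 through 8: 8 terms.

8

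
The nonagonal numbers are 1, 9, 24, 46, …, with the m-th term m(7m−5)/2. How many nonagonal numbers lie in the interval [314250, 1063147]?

The n-th nonagonal number is n(7n−5)/2.
Smallest index with value ≥ 314250: n = 300 (giving 314250).
Largest index with value ≤ 1063147: n = 551 (giving 1061226).
Indices 300 through 551: 252 terms.

252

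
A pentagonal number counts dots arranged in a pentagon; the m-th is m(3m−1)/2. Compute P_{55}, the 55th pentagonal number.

4510

55·(3·55 − 1)/2 = 55·164/2 = 55·82 = 4510.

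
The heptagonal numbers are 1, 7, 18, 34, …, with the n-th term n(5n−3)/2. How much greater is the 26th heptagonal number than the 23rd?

363

26·(5·26 − 3)/2 = 1651 and 23·(5·23 − 3)/2 = 1288.
Difference: 1651 − 1288 = 363.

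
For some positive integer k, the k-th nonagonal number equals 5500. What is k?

Set n(7n−5)/2 = 5500, giving 7n² − 5n − 11000 = 0.
The discriminant is 25 + 56·5500 = 308025, and √308025 = 555.
So n = (5 + 555) / 14 = 560/14 = 40.
Check: 40·(7·40 − 5)/2 = 5500. ✓

40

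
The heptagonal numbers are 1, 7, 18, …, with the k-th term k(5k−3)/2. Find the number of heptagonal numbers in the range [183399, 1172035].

The n-th heptagonal number is n(5n−3)/2.
Smallest index with value ≥ 183399: n = 272 (giving 184552).
Largest index with value ≤ 1172035: n = 685 (giving 1172035).
Indices 272 through 685: 414 terms.

414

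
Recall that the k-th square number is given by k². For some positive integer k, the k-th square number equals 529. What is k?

23

We need n² = 529, so n = √529 = 23.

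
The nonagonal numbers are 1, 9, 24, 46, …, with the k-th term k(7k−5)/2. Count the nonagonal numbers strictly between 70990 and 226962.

113

The n-th nonagonal number is n(7n−5)/2.
Smallest index with value > 70990: n = 143 (giving 71214).
Largest index with value < 226962: n = 255 (giving 226950).
Indices 143 through 255: 113 terms.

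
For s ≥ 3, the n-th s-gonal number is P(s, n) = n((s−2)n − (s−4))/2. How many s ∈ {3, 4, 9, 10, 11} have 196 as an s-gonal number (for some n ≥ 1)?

s = 3: P(3, 19) = 190 and P(3, 20) = 210; 196 is not s-gonal.
s = 4: P(4, 14) = 196. ✓
s = 9: P(9, 7) = 154 and P(9, 8) = 204; 196 is not s-gonal.
s = 10: P(10, 7) = 175 and P(10, 8) = 232; 196 is not s-gonal.
s = 11: P(11, 7) = 196. ✓
Hits: s ∈ {4, 11} → 2.

2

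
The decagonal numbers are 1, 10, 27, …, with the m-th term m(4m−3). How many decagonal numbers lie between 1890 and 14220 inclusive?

38

The n-th decagonal number is n(4n−3).
Smallest index with value ≥ 1890: n = 23 (giving 2047).
Largest index with value ≤ 14220: n = 60 (giving 14220).
Indices 23 through 60: 38 terms.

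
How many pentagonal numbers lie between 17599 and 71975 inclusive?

111

The n-th pentagonal number is n(3n−1)/2.
Smallest index with value ≥ 17599: n = 109 (giving 17767).
Largest index with value ≤ 71975: n = 219 (giving 71832).
Indices 109 through 219: 111 terms.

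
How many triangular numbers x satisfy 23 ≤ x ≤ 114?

The n-th triangular number is n(n+1)/2.
Smallest index with value ≥ 23: n = 7 (giving 28).
Largest index with value ≤ 114: n = 14 (giving 105).
Indices 7 through 14: 8 terms.

8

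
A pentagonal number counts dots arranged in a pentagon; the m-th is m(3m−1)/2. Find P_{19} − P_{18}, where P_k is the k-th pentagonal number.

Consecutive pentagonal numbers differ by 3n − 2: here 3·19 − 2 = 55.

55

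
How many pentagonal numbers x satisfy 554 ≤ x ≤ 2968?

The n-th pentagonal number is n(3n−1)/2.
Smallest index with value ≥ 554: n = 20 (giving 590).
Largest index with value ≤ 2968: n = 44 (giving 2882).
Indices 20 through 44: 25 terms.

25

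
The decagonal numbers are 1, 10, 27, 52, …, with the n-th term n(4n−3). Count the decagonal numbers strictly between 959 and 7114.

27

The n-th decagonal number is n(4n−3).
Smallest index with value > 959: n = 16 (giving 976).
Largest index with value < 7114: n = 42 (giving 6930).
Indices 16 through 42: 27 terms.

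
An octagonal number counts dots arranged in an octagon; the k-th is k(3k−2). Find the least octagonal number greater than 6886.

Solve n(3n−2) > 6886 for integer n.
The largest n with value ≤ 6886 is 48 (since 6816 ≤ 6886 < 7105), so the first above is n = 49, value 7105.

7105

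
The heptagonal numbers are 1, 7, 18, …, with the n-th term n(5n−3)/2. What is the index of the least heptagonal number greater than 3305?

37

Solve n(5n−3)/2 > 3305 for integer n.
The largest n with value ≤ 3305 is 36 (since 3186 ≤ 3305 < 3367), so the first above is n = 37, value 3367.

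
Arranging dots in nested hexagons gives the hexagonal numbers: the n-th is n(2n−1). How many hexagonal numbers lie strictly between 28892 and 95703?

98

The n-th hexagonal number is n(2n−1).
Smallest index with value > 28892: n = 121 (giving 29161).
Largest index with value < 95703: n = 218 (giving 94830).
Indices 121 through 218: 98 terms.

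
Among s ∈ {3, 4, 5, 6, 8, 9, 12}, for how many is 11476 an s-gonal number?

2

s = 3: P(3, 151) = 11476. ✓
s = 4: P(4, 107) = 11449 and P(4, 108) = 11664; 11476 is not s-gonal.
s = 5: P(5, 87) = 11310 and P(5, 88) = 11572; 11476 is not s-gonal.
s = 6: P(6, 76) = 11476. ✓
s = 8: P(8, 62) = 11408 and P(8, 63) = 11781; 11476 is not s-gonal.
s = 9: P(9, 57) = 11229 and P(9, 58) = 11629; 11476 is not s-gonal.
s = 12: P(12, 48) = 11328 and P(12, 49) = 11809; 11476 is not s-gonal.
Hits: s ∈ {3, 6} → 2.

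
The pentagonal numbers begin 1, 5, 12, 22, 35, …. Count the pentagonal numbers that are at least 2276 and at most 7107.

30

The n-th pentagonal number is n(3n−1)/2.
Smallest index with value ≥ 2276: n = 40 (giving 2380).
Largest index with value ≤ 7107: n = 69 (giving 7107).
Indices 40 through 69: 30 terms.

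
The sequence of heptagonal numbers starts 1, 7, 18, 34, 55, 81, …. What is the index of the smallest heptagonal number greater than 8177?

58

Solve n(5n−3)/2 > 8177 for integer n.
The largest n with value ≤ 8177 is 57 (since 8037 ≤ 8177 < 8323), so the first above is n = 58, value 8323.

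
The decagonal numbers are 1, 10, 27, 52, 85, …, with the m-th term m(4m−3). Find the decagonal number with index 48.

The 48th decagonal number is n(4n−3) with n = 48.
48·(4·48 − 3) = 48·189 = 9072.

9072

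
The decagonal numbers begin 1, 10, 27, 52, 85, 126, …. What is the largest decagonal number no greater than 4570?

4522

Solve n(4n−3) ≤ 4570 for integer n.
n = 34 gives 4522 ≤ 4570, while n = 35 gives 4795 > 4570; so the answer is 4522.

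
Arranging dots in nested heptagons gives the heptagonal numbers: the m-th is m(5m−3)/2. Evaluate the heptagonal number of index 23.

23·(5·23 − 3)/2 = 23·112/2 = 23·56 = 1288.

1288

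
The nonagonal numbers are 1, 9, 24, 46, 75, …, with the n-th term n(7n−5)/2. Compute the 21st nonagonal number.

1491

21·(7·21 − 5)/2 = 21·142/2 = 21·71 = 1491.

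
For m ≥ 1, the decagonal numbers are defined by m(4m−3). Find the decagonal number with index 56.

56·(4·56 − 3) = 56·221 = 12376.

12376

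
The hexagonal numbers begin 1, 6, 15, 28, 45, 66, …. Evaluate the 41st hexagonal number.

3321

The 41st hexagonal number is n(2n−1) with n = 41.
41·(2·41 − 1) = 41·81 = 3321.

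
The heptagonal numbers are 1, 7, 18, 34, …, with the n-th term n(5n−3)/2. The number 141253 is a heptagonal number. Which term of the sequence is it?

238

Set n(5n−3)/2 = 141253, giving 5n² − 3n − 282506 = 0.
So n = (3 + 2377) / 10 = 2380/10 = 238.
Check: 238·(5·238 − 3)/2 = 141253. ✓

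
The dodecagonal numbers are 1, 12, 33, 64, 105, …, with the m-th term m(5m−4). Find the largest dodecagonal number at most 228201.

Solve n(5n−4) ≤ 228201 for integer n.
n = 214 gives 228124 ≤ 228201, while n = 215 gives 230265 > 228201; so the answer is 228124.

228124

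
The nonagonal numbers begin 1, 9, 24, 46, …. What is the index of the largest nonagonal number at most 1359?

20

Solve n(7n−5)/2 ≤ 1359 for integer n.
n = 20 gives 1350 ≤ 1359, while n = 21 gives 1491 > 1359; so the answer is index 20.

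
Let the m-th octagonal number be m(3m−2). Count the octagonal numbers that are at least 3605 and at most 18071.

43

The n-th octagonal number is n(3n−2).
Smallest index with value ≥ 3605: n = 35 (giving 3605).
Largest index with value ≤ 18071: n = 77 (giving 17633).
Indices 35 through 77: 43 terms.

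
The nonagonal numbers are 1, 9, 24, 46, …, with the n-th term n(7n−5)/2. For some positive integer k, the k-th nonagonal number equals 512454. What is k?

383

Set n(7n−5)/2 = 512454, giving 7n² − 5n − 1024908 = 0.
The discriminant is 25 + 56·512454 = 28697449, and √28697449 = 5357.
So n = (5 + 5357) / 14 = 5362/14 = 383.
Check: 383·(7·383 − 5)/2 = 512454. ✓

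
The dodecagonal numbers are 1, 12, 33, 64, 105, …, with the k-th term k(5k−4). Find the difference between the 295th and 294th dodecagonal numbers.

2941

Consecutive dodecagonal numbers differ by 10n − 9: here 10·295 − 9 = 2941.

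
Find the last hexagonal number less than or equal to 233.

Solve n(2n−1) ≤ 233 for integer n.
n = 11 gives 231 ≤ 233, while n = 12 gives 276 > 233; so the answer is 231.

231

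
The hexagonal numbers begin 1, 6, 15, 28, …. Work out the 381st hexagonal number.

The 381st hexagonal number is n(2n−1) with n = 381.
381·(2·381 − 1) = 381·761 = 289941.

289941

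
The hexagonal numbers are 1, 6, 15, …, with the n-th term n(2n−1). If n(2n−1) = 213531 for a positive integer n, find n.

327

Set n(2n−1) = 213531, giving 2n² − n − 213531 = 0.
So n = (1 + 1307) / 4 = 1308/4 = 327.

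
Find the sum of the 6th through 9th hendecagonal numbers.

930

Σ i(9i−7)/2 = (9Σi² − 7Σi) / 2 over i = 6..9.
Σi = 45 − 15 = 30 and Σi² = 285 − 55 = 230.
(9·230 − 7·30) / 2 = 1860/2 = 930.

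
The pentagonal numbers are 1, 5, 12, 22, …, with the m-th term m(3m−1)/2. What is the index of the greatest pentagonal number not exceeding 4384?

54

Solve n(3n−1)/2 ≤ 4384 for integer n.
n = 54 gives 4347 ≤ 4384, while n = 55 gives 4510 > 4384; so the answer is index 54.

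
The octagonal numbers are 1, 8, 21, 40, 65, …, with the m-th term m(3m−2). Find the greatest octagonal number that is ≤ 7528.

Solve n(3n−2) ≤ 7528 for integer n.
n = 50 gives 7400 ≤ 7528, while n = 51 gives 7701 > 7528; so the answer is 7400.

7400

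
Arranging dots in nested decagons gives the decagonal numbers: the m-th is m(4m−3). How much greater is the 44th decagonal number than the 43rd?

Consecutive decagonal numbers differ by 8n − 7: here 8·44 − 7 = 345.

345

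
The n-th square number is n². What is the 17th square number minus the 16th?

33

n² − (n−1)² = 2n − 1, so 17² − 16² = 2·17 − 1 = 33.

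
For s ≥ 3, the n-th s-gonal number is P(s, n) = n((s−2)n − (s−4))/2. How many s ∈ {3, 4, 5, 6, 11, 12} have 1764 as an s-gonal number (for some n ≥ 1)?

s = 3: P(3, 58) = 1711 and P(3, 59) = 1770; 1764 is not s-gonal.
s = 4: P(4, 42) = 1764. ✓
s = 5: P(5, 34) = 1717 and P(5, 35) = 1820; 1764 is not s-gonal.
s = 6: P(6, 29) = 1653 and P(6, 30) = 1770; 1764 is not s-gonal.
s = 11: P(11, 20) = 1730 and P(11, 21) = 1911; 1764 is not s-gonal.
s = 12: P(12, 19) = 1729 and P(12, 20) = 1920; 1764 is not s-gonal.
Hits: s ∈ {4} → 1.

1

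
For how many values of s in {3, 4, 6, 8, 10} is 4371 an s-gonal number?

s = 3: P(3, 93) = 4371. ✓
s = 4: P(4, 66) = 4356 and P(4, 67) = 4489; 4371 is not s-gonal.
s = 6: P(6, 47) = 4371. ✓
s = 8: P(8, 38) = 4256 and P(8, 39) = 4485; 4371 is not s-gonal.
s = 10: P(10, 33) = 4257 and P(10, 34) = 4522; 4371 is not s-gonal.
Hits: s ∈ {3, 6} → 2.

2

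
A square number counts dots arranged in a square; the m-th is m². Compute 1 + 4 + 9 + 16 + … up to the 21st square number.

Σ_{i=1}^{21} i² = 21·22·43/6 = 3311.

3311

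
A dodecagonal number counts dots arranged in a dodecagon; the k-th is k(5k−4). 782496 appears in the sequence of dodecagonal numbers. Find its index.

396

Set n(5n−4) = 782496, giving 5n² − 4n − 782496 = 0.
The discriminant is 16 + 20·782496 = 15649936, and √15649936 = 3956.
So n = (4 + 3956) / 10 = 3960/10 = 396.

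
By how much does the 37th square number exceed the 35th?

144

37² = 1369 and 35² = 1225.
Difference: 1369 − 1225 = 144.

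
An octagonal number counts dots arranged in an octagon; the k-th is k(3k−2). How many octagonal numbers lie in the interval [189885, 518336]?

The n-th octagonal number is n(3n−2).
Smallest index with value ≥ 189885: n = 252 (giving 190008).
Largest index with value ≤ 518336: n = 416 (giving 518336).
Indices 252 through 416: 165 terms.

165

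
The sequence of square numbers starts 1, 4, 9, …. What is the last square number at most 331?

324

Solve n² ≤ 331 for integer n.
n = 18 gives 324 ≤ 331, while n = 19 gives 361 > 331; so the answer is 324.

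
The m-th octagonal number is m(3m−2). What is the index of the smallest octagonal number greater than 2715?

Solve n(3n−2) > 2715 for integer n.
The largest n with value ≤ 2715 is 30 (since 2640 ≤ 2715 < 2821), so the first above is n = 31, value 2821.

31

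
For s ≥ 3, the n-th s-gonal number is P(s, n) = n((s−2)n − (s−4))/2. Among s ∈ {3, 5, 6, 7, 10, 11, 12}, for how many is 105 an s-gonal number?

2

s = 3: P(3, 14) = 105. ✓
s = 5: P(5, 8) = 92 and P(5, 9) = 117; 105 is not s-gonal.
s = 6: P(6, 7) = 91 and P(6, 8) = 120; 105 is not s-gonal.
s = 7: P(7, 6) = 81 and P(7, 7) = 112; 105 is not s-gonal.
s = 10: P(10, 5) = 85 and P(10, 6) = 126; 105 is not s-gonal.
s = 11: P(11, 5) = 95 and P(11, 6) = 141; 105 is not s-gonal.
s = 12: P(12, 5) = 105. ✓
Hits: s ∈ {3, 12} → 2.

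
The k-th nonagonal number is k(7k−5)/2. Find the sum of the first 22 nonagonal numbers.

Σ i(7i−5)/2 = (7Σi² − 5Σi) / 2 over i = 1..22.
Σi = 253 and Σi² = 3795.
(7·3795 − 5·253) / 2 = 25300/2 = 12650.

12650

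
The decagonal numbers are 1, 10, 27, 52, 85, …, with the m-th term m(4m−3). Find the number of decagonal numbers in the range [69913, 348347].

163

The n-th decagonal number is n(4n−3).
Smallest index with value ≥ 69913: n = 133 (giving 70357).
Largest index with value ≤ 348347: n = 295 (giving 347215).
Indices 133 through 295: 163 terms.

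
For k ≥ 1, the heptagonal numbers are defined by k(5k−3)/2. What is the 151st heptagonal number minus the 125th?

17901

151·(5·151 − 3)/2 = 56776 and 125·(5·125 − 3)/2 = 38875.
Difference: 56776 − 38875 = 17901.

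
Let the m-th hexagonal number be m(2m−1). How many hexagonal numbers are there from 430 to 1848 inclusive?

16

The n-th hexagonal number is n(2n−1).
Smallest index with value ≥ 430: n = 15 (giving 435).
Largest index with value ≤ 1848: n = 30 (giving 1770).
Indices 15 through 30: 16 terms.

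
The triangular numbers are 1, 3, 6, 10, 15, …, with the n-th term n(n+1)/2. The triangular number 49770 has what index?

315

Set n(n+1)/2 = 49770, giving n² + n − 99540 = 0.
The discriminant is 1 + 8·49770 = 398161, and √398161 = 631.
So n = (-1 + 631) / 2 = 630/2 = 315.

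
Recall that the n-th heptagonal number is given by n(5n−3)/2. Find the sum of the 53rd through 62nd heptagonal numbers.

82000

Σ i(5i−3)/2 = (5Σi² − 3Σi) / 2 over i = 53..62.
Σi = 1953 − 1378 = 575 and Σi² = 81375 − 48230 = 33145.
(5·33145 − 3·575) / 2 = 164000/2 = 82000.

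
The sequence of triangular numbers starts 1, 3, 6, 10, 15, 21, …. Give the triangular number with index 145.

The 145th triangular number is n(n+1)/2 with n = 145.
145·146/2 = 21170/2 = 10585.

10585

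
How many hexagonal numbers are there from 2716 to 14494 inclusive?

48

The n-th hexagonal number is n(2n−1).
Smallest index with value ≥ 2716: n = 38 (giving 2850).
Largest index with value ≤ 14494: n = 85 (giving 14365).
Indices 38 through 85: 48 terms.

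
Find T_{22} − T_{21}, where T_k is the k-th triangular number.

Consecutive triangular numbers differ by n: T_{22} − T_{21} = 22.

22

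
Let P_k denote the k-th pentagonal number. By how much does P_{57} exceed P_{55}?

335

57·(3·57 − 1)/2 = 4845 and 55·(3·55 − 1)/2 = 4510.
Difference: 4845 − 4510 = 335.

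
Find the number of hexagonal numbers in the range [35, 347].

9

The n-th hexagonal number is n(2n−1).
Smallest index with value ≥ 35: n = 5 (giving 45).
Largest index with value ≤ 347: n = 13 (giving 325).
Indices 5 through 13: 9 terms.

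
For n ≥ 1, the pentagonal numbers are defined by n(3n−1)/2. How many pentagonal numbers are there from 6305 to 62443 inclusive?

The n-th pentagonal number is n(3n−1)/2.
Smallest index with value ≥ 6305: n = 65 (giving 6305).
Largest index with value ≤ 62443: n = 204 (giving 62322).
Indices 65 through 204: 140 terms.

140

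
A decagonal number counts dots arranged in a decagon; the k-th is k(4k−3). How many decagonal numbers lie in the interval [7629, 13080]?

13

The n-th decagonal number is n(4n−3).
Smallest index with value ≥ 7629: n = 45 (giving 7965).
Largest index with value ≤ 13080: n = 57 (giving 12825).
Indices 45 through 57: 13 terms.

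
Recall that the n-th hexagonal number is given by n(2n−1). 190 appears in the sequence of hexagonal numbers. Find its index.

10

Set n(2n−1) = 190, giving 2n² − n − 190 = 0.
The discriminant is 1 + 8·190 = 1521, and √1521 = 39.
So n = (1 + 39) / 4 = 40/4 = 10.
Check: 10·(2·10 − 1) = 190. ✓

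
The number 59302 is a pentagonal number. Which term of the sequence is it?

199

Set n(3n−1)/2 = 59302, giving 3n² − n − 118604 = 0.
So n = (1 + 1193) / 6 = 1194/6 = 199.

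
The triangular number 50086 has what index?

316

Set n(n+1)/2 = 50086, giving n² + n − 100172 = 0.
The discriminant is 1 + 8·50086 = 400689, and √400689 = 633.
So n = (-1 + 633) / 2 = 632/2 = 316.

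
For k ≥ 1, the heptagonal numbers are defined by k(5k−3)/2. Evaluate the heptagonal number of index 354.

The 354th heptagonal number is n(5n−3)/2 with n = 354.
354·(5·354 − 3)/2 = 354·1767/2 = 312759.

312759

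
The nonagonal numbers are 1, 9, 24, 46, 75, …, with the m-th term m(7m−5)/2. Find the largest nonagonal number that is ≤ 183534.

Solve n(7n−5)/2 ≤ 183534 for integer n.
n = 229 gives 182971 ≤ 183534, while n = 230 gives 184575 > 183534; so the answer is 182971.

182971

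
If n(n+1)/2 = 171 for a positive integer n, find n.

Set n(n+1)/2 = 171, giving n² + n − 342 = 0.
The discriminant is 1 + 8·171 = 1369, and √1369 = 37.
So n = (-1 + 37) / 2 = 36/2 = 18.

18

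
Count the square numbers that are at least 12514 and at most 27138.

53

The n-th square number is n².
Smallest index with value ≥ 12514: n = 112 (giving 12544).
Largest index with value ≤ 27138: n = 164 (giving 26896).
Indices 112 through 164: 53 terms.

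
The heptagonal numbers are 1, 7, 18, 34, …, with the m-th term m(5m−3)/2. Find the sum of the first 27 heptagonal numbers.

Σ i(5i−3)/2 = (5Σi² − 3Σi) / 2 over i = 1..27.
Σi = 378 and Σi² = 6930.
(5·6930 − 3·378) / 2 = 33516/2 = 16758.

16758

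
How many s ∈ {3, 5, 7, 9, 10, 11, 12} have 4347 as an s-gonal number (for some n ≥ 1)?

2

s = 3: P(3, 92) = 4278 and P(3, 93) = 4371; 4347 is not s-gonal.
s = 5: P(5, 54) = 4347. ✓
s = 7: P(7, 42) = 4347. ✓
s = 9: P(9, 35) = 4200 and P(9, 36) = 4446; 4347 is not s-gonal.
s = 10: P(10, 33) = 4257 and P(10, 34) = 4522; 4347 is not s-gonal.
s = 11: P(11, 31) = 4216 and P(11, 32) = 4496; 4347 is not s-gonal.
s = 12: P(12, 29) = 4089 and P(12, 30) = 4380; 4347 is not s-gonal.
Hits: s ∈ {5, 7} → 2.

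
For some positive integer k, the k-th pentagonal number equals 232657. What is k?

Set n(3n−1)/2 = 232657, giving 3n² − n − 465314 = 0.
The discriminant is 1 + 24·232657 = 5583769, and √5583769 = 2363.
So n = (1 + 2363) / 6 = 2364/6 = 394.

394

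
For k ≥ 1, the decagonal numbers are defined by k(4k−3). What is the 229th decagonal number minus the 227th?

3642

229·(4·229 − 3) = 209077 and 227·(4·227 − 3) = 205435.
Difference: 209077 − 205435 = 3642.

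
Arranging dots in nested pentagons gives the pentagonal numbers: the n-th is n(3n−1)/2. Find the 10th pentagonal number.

145

10·(3·10 − 1)/2 = 10·29/2 = 145.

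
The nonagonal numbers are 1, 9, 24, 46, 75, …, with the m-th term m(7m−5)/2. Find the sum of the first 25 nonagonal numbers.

Σ i(7i−5)/2 = (7Σi² − 5Σi) / 2 over i = 1..25.
Σi = 325 and Σi² = 5525.
(7·5525 − 5·325) / 2 = 37050/2 = 18525.

18525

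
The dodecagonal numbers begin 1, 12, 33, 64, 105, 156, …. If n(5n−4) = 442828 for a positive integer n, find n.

Set n(5n−4) = 442828, giving 5n² − 4n − 442828 = 0.
So n = (4 + 2976) / 10 = 2980/10 = 298.

298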